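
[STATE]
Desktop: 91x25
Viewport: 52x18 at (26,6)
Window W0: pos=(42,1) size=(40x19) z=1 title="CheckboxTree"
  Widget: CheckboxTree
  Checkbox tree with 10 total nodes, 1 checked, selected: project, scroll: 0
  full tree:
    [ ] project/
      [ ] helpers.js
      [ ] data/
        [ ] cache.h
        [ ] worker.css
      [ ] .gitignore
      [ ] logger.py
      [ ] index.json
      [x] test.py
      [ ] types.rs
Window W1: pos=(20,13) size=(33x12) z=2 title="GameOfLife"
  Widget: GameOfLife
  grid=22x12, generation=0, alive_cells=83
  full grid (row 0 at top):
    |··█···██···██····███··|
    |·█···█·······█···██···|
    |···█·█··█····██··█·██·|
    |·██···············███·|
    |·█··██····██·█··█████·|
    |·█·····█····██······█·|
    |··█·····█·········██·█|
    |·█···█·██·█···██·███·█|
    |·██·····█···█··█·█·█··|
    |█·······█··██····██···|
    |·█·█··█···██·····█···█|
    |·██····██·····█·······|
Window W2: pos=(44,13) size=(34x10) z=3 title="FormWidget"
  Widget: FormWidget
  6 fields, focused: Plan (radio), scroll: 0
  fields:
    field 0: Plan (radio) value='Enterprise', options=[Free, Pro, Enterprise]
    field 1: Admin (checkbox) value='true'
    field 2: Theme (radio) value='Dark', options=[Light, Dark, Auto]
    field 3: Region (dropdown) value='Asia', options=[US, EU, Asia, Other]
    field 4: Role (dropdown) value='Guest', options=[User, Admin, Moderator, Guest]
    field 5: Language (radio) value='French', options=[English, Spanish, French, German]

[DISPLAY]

                ┃   [ ] data/                       
                ┃     [ ] cache.h                   
                ┃     [ ] worker.css                
                ┃   [ ] .gitignore                  
                ┃   [ ] logger.py                   
                ┃   [ ] index.json                  
                ┃   [x] test.py                     
━━━━━━━━━━━━━━━━━━┏━━━━━━━━━━━━━━━━━━━━━━━━━━━━━━━━┓
OfLife            ┃ FormWidget                     ┃
──────────────────┠────────────────────────────────┨
0                 ┃> Plan:       ( ) Free  ( ) Pro ┃
█··█····██··█·██· ┃  Admin:      [x]               ┃
·············███· ┃  Theme:      ( ) Light  (●) Dar┃
█····██·█··█████· ┃  Region:     [Asia           ▼]┃
··█····██······█· ┃  Role:       [Guest          ▼]┃
···█·········██·█ ┃  Language:   ( ) English  ( ) S┃
█·██·█···██·███·█ ┗━━━━━━━━━━━━━━━━━━━━━━━━━━━━━━━━┛
···█···█··█·█·█··         ┃                         


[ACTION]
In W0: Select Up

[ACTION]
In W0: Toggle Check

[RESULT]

                ┃   [x] data/                       
                ┃     [x] cache.h                   
                ┃     [x] worker.css                
                ┃   [x] .gitignore                  
                ┃   [x] logger.py                   
                ┃   [x] index.json                  
                ┃   [x] test.py                     
━━━━━━━━━━━━━━━━━━┏━━━━━━━━━━━━━━━━━━━━━━━━━━━━━━━━┓
OfLife            ┃ FormWidget                     ┃
──────────────────┠────────────────────────────────┨
0                 ┃> Plan:       ( ) Free  ( ) Pro ┃
█··█····██··█·██· ┃  Admin:      [x]               ┃
·············███· ┃  Theme:      ( ) Light  (●) Dar┃
█····██·█··█████· ┃  Region:     [Asia           ▼]┃
··█····██······█· ┃  Role:       [Guest          ▼]┃
···█·········██·█ ┃  Language:   ( ) English  ( ) S┃
█·██·█···██·███·█ ┗━━━━━━━━━━━━━━━━━━━━━━━━━━━━━━━━┛
···█···█··█·█·█··         ┃                         


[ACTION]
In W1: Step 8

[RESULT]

                ┃   [x] data/                       
                ┃     [x] cache.h                   
                ┃     [x] worker.css                
                ┃   [x] .gitignore                  
                ┃   [x] logger.py                   
                ┃   [x] index.json                  
                ┃   [x] test.py                     
━━━━━━━━━━━━━━━━━━┏━━━━━━━━━━━━━━━━━━━━━━━━━━━━━━━━┓
OfLife            ┃ FormWidget                     ┃
──────────────────┠────────────────────────────────┨
8                 ┃> Plan:       ( ) Free  ( ) Pro ┃
██··············· ┃  Admin:      [x]               ┃
·············██·· ┃  Theme:      ( ) Light  (●) Dar┃
···········█···█· ┃  Region:     [Asia           ▼]┃
············█·█·· ┃  Role:       [Guest          ▼]┃
············█·█·· ┃  Language:   ( ) English  ( ) S┃
············██··· ┗━━━━━━━━━━━━━━━━━━━━━━━━━━━━━━━━┛
············██···         ┃                         


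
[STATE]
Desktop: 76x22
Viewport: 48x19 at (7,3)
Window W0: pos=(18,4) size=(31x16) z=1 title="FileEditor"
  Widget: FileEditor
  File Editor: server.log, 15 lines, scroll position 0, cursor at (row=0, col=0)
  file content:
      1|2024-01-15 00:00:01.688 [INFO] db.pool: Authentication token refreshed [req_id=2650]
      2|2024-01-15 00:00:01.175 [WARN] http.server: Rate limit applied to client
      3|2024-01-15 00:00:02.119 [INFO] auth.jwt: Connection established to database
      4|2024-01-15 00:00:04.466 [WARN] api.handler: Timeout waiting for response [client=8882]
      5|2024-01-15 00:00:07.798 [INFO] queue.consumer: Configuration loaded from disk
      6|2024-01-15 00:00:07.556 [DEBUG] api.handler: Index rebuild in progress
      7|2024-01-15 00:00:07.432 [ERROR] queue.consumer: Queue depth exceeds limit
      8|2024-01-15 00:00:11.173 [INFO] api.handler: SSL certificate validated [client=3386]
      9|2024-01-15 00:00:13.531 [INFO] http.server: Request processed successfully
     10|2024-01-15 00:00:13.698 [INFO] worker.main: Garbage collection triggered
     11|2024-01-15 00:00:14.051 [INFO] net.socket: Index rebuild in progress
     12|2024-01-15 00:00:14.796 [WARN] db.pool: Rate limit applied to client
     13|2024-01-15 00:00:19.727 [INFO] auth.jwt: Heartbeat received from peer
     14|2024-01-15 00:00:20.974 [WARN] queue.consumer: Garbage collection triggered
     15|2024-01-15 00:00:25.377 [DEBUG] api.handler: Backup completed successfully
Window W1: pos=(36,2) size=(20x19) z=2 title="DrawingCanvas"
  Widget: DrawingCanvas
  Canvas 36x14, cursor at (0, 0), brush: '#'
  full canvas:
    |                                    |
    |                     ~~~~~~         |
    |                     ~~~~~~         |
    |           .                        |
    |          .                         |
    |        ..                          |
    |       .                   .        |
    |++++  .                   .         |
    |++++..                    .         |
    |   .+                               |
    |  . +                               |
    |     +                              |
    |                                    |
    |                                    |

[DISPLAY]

                             ┃ DrawingCanvas    
           ┏━━━━━━━━━━━━━━━━━┠──────────────────
           ┃ FileEditor      ┃+                 
           ┠─────────────────┃                  
           ┃█024-01-15 00:00:┃                  
           ┃2024-01-15 00:00:┃           .      
           ┃2024-01-15 00:00:┃          .       
           ┃2024-01-15 00:00:┃        ..        
           ┃2024-01-15 00:00:┃       .          
           ┃2024-01-15 00:00:┃++++  .           
           ┃2024-01-15 00:00:┃++++..            
           ┃2024-01-15 00:00:┃   .+             
           ┃2024-01-15 00:00:┃  . +             
           ┃2024-01-15 00:00:┃     +            
           ┃2024-01-15 00:00:┃                  
           ┃2024-01-15 00:00:┃                  
           ┗━━━━━━━━━━━━━━━━━┃                  
                             ┗━━━━━━━━━━━━━━━━━━
                                                


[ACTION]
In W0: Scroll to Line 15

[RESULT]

                             ┃ DrawingCanvas    
           ┏━━━━━━━━━━━━━━━━━┠──────────────────
           ┃ FileEditor      ┃+                 
           ┠─────────────────┃                  
           ┃2024-01-15 00:00:┃                  
           ┃2024-01-15 00:00:┃           .      
           ┃2024-01-15 00:00:┃          .       
           ┃2024-01-15 00:00:┃        ..        
           ┃2024-01-15 00:00:┃       .          
           ┃2024-01-15 00:00:┃++++  .           
           ┃2024-01-15 00:00:┃++++..            
           ┃2024-01-15 00:00:┃   .+             
           ┃2024-01-15 00:00:┃  . +             
           ┃2024-01-15 00:00:┃     +            
           ┃2024-01-15 00:00:┃                  
           ┃2024-01-15 00:00:┃                  
           ┗━━━━━━━━━━━━━━━━━┃                  
                             ┗━━━━━━━━━━━━━━━━━━
                                                


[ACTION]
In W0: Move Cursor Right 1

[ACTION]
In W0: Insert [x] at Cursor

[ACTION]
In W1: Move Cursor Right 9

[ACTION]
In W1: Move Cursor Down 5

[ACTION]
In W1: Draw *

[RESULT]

                             ┃ DrawingCanvas    
           ┏━━━━━━━━━━━━━━━━━┠──────────────────
           ┃ FileEditor      ┃                  
           ┠─────────────────┃                  
           ┃2024-01-15 00:00:┃                  
           ┃2024-01-15 00:00:┃           .      
           ┃2024-01-15 00:00:┃          .       
           ┃2024-01-15 00:00:┃        .*        
           ┃2024-01-15 00:00:┃       .          
           ┃2024-01-15 00:00:┃++++  .           
           ┃2024-01-15 00:00:┃++++..            
           ┃2024-01-15 00:00:┃   .+             
           ┃2024-01-15 00:00:┃  . +             
           ┃2024-01-15 00:00:┃     +            
           ┃2024-01-15 00:00:┃                  
           ┃2024-01-15 00:00:┃                  
           ┗━━━━━━━━━━━━━━━━━┃                  
                             ┗━━━━━━━━━━━━━━━━━━
                                                


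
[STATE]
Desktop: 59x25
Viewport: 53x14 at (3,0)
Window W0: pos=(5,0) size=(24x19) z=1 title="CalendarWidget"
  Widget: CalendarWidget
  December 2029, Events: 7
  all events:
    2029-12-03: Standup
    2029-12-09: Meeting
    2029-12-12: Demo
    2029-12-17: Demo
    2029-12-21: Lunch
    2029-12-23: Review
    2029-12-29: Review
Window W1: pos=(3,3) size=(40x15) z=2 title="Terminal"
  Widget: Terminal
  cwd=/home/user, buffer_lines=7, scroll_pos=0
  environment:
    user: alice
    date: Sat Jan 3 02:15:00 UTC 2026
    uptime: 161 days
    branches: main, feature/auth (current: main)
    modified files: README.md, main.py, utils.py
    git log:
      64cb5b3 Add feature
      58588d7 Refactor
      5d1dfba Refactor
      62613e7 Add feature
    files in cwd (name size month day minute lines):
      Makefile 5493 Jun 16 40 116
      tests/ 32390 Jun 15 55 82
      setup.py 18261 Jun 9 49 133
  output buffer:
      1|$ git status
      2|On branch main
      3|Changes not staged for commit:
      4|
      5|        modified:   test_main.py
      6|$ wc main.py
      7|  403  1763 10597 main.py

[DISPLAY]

  ┏━━━━━━━━━━━━━━━━━━━━━━┓                           
  ┃ CalendarWidget       ┃                           
  ┠──────────────────────┨                           
┏━━━━━━━━━━━━━━━━━━━━━━━━━━━━━━━━━━━━━━┓             
┃ Terminal                             ┃             
┠──────────────────────────────────────┨             
┃$ git status                          ┃             
┃On branch main                        ┃             
┃Changes not staged for commit:        ┃             
┃                                      ┃             
┃        modified:   test_main.py      ┃             
┃$ wc main.py                          ┃             
┃  403  1763 10597 main.py             ┃             
┃$ █                                   ┃             


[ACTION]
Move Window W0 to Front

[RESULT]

  ┏━━━━━━━━━━━━━━━━━━━━━━┓                           
  ┃ CalendarWidget       ┃                           
  ┠──────────────────────┨                           
┏━┃    December 2029     ┃━━━━━━━━━━━━━┓             
┃ ┃Mo Tu We Th Fr Sa Su  ┃             ┃             
┠─┃                1  2  ┃─────────────┨             
┃$┃ 3*  4  5  6  7  8  9*┃             ┃             
┃O┃10 11 12* 13 14 15 16 ┃             ┃             
┃C┃17* 18 19 20 21* 22 23┃mmit:        ┃             
┃ ┃24 25 26 27 28 29* 30 ┃             ┃             
┃ ┃31                    ┃main.py      ┃             
┃$┃                      ┃             ┃             
┃ ┃                      ┃             ┃             
┃$┃                      ┃             ┃             


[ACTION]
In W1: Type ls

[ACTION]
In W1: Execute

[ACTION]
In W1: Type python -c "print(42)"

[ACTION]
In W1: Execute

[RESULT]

  ┏━━━━━━━━━━━━━━━━━━━━━━┓                           
  ┃ CalendarWidget       ┃                           
  ┠──────────────────────┨                           
┏━┃    December 2029     ┃━━━━━━━━━━━━━┓             
┃ ┃Mo Tu We Th Fr Sa Su  ┃             ┃             
┠─┃                1  2  ┃─────────────┨             
┃O┃ 3*  4  5  6  7  8  9*┃             ┃             
┃C┃10 11 12* 13 14 15 16 ┃mmit:        ┃             
┃ ┃17* 18 19 20 21* 22 23┃             ┃             
┃ ┃24 25 26 27 28 29* 30 ┃main.py      ┃             
┃$┃31                    ┃             ┃             
┃ ┃                      ┃             ┃             
┃$┃                      ┃             ┃             
┃M┃                      ┃y            ┃             


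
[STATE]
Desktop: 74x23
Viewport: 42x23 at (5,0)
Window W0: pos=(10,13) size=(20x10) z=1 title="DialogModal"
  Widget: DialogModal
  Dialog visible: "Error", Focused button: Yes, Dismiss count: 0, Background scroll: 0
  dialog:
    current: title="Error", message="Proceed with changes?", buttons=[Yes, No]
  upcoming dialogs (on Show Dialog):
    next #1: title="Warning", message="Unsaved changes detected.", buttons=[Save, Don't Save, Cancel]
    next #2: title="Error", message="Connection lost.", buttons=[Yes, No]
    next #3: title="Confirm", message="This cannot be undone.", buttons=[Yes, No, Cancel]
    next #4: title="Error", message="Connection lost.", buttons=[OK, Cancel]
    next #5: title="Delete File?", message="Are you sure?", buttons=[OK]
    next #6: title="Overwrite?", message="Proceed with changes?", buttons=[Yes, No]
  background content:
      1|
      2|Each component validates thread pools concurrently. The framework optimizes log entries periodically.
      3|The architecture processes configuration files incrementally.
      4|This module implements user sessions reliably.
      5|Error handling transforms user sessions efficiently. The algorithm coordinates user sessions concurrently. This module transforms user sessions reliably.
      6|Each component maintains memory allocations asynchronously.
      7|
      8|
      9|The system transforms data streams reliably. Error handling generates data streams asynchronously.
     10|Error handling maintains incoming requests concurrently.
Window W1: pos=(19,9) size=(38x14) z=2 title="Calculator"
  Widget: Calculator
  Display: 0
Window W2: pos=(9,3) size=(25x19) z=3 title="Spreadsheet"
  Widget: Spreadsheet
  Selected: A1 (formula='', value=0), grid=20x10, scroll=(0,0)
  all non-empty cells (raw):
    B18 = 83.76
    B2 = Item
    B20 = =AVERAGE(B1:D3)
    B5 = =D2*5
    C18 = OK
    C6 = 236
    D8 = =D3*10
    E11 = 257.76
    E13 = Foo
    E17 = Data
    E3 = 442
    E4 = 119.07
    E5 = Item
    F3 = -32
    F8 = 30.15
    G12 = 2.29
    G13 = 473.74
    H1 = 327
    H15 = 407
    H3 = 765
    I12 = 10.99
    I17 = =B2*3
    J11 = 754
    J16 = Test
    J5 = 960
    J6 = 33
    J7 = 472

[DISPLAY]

                                          
                                          
                                          
    ┏━━━━━━━━━━━━━━━━━━━━━━━┓             
    ┃ Spreadsheet           ┃             
    ┠───────────────────────┨             
    ┃A1:                    ┃             
    ┃       A       B       ┃             
    ┃-----------------------┃             
    ┃  1      [0]       0   ┃━━━━━━━━━━━━━
    ┃  2        0Item       ┃             
    ┃  3        0       0   ┃─────────────
    ┃  4        0       0   ┃             
    ┃  5        0       0   ┃──┐          
    ┃  6        0       0   ┃÷ │          
    ┃  7        0       0   ┃──┤          
    ┃  8        0       0   ┃× │          
    ┃  9        0       0   ┃──┤          
    ┃ 10        0       0   ┃- │          
    ┃ 11        0       0   ┃──┤          
    ┃ 12        0       0   ┃+ │          
    ┗━━━━━━━━━━━━━━━━━━━━━━━┛──┘          
     ┗━━━━━━━━┗━━━━━━━━━━━━━━━━━━━━━━━━━━━


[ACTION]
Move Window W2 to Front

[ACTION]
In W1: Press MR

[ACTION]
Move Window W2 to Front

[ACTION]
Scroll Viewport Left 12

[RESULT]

                                          
                                          
                                          
         ┏━━━━━━━━━━━━━━━━━━━━━━━┓        
         ┃ Spreadsheet           ┃        
         ┠───────────────────────┨        
         ┃A1:                    ┃        
         ┃       A       B       ┃        
         ┃-----------------------┃        
         ┃  1      [0]       0   ┃━━━━━━━━
         ┃  2        0Item       ┃        
         ┃  3        0       0   ┃────────
         ┃  4        0       0   ┃        
         ┃  5        0       0   ┃──┐     
         ┃  6        0       0   ┃÷ │     
         ┃  7        0       0   ┃──┤     
         ┃  8        0       0   ┃× │     
         ┃  9        0       0   ┃──┤     
         ┃ 10        0       0   ┃- │     
         ┃ 11        0       0   ┃──┤     
         ┃ 12        0       0   ┃+ │     
         ┗━━━━━━━━━━━━━━━━━━━━━━━┛──┘     
          ┗━━━━━━━━┗━━━━━━━━━━━━━━━━━━━━━━


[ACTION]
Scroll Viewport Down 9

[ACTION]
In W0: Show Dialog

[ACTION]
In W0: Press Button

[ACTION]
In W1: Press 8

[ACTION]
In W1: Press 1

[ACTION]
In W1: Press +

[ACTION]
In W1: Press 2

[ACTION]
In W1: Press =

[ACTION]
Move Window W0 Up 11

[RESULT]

                                          
                                          
          ┏━━━━━━━━━━━━━━━━━━┓            
         ┏━━━━━━━━━━━━━━━━━━━━━━━┓        
         ┃ Spreadsheet           ┃        
         ┠───────────────────────┨        
         ┃A1:                    ┃        
         ┃       A       B       ┃        
         ┃-----------------------┃        
         ┃  1      [0]       0   ┃━━━━━━━━
         ┃  2        0Item       ┃        
         ┃  3        0       0   ┃────────
         ┃  4        0       0   ┃        
         ┃  5        0       0   ┃──┐     
         ┃  6        0       0   ┃÷ │     
         ┃  7        0       0   ┃──┤     
         ┃  8        0       0   ┃× │     
         ┃  9        0       0   ┃──┤     
         ┃ 10        0       0   ┃- │     
         ┃ 11        0       0   ┃──┤     
         ┃ 12        0       0   ┃+ │     
         ┗━━━━━━━━━━━━━━━━━━━━━━━┛──┘     
                   ┗━━━━━━━━━━━━━━━━━━━━━━


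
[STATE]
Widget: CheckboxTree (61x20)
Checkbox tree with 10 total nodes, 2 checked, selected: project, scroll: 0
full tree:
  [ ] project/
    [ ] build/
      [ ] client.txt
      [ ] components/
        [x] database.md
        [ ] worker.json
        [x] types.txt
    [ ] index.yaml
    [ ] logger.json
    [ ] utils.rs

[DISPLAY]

>[-] project/                                                
   [-] build/                                                
     [ ] client.txt                                          
     [-] components/                                         
       [x] database.md                                       
       [ ] worker.json                                       
       [x] types.txt                                         
   [ ] index.yaml                                            
   [ ] logger.json                                           
   [ ] utils.rs                                              
                                                             
                                                             
                                                             
                                                             
                                                             
                                                             
                                                             
                                                             
                                                             
                                                             


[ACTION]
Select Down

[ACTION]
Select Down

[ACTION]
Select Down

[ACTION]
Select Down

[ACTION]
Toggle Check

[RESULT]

 [-] project/                                                
   [-] build/                                                
     [ ] client.txt                                          
     [-] components/                                         
>      [ ] database.md                                       
       [ ] worker.json                                       
       [x] types.txt                                         
   [ ] index.yaml                                            
   [ ] logger.json                                           
   [ ] utils.rs                                              
                                                             
                                                             
                                                             
                                                             
                                                             
                                                             
                                                             
                                                             
                                                             
                                                             


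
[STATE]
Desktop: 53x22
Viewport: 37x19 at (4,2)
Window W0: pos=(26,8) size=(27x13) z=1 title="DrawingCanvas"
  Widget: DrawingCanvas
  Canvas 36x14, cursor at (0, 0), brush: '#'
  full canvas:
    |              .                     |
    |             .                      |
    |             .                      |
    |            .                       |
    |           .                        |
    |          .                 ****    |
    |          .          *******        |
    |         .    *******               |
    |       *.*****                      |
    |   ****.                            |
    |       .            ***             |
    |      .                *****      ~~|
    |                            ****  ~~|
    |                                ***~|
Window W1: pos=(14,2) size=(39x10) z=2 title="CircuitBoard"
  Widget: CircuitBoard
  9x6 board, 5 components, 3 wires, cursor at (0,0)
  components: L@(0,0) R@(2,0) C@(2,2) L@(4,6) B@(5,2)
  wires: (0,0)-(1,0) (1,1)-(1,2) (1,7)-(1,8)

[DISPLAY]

          ┏━━━━━━━━━━━━━━━━━━━━━━━━━━
          ┃ CircuitBoard             
          ┠──────────────────────────
          ┃   0 1 2 3 4 5 6 7 8      
          ┃0  [L]                    
          ┃    │                     
          ┃1   ·   · ─ ·             
          ┃                          
          ┃2   R       C             
          ┗━━━━━━━━━━━━━━━━━━━━━━━━━━
                      ┃             .
                      ┃             .
                      ┃            . 
                      ┃           .  
                      ┃          .   
                      ┃          .   
                      ┃         .    
                      ┃       *.*****
                      ┗━━━━━━━━━━━━━━


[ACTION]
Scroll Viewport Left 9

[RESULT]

              ┏━━━━━━━━━━━━━━━━━━━━━━
              ┃ CircuitBoard         
              ┠──────────────────────
              ┃   0 1 2 3 4 5 6 7 8  
              ┃0  [L]                
              ┃    │                 
              ┃1   ·   · ─ ·         
              ┃                      
              ┃2   R       C         
              ┗━━━━━━━━━━━━━━━━━━━━━━
                          ┃          
                          ┃          
                          ┃          
                          ┃          
                          ┃          
                          ┃          
                          ┃         .
                          ┃       *.*
                          ┗━━━━━━━━━━


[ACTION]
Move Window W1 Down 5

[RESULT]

                                     
                                     
                                     
                                     
                                     
              ┏━━━━━━━━━━━━━━━━━━━━━━
              ┃ CircuitBoard         
              ┠──────────────────────
              ┃   0 1 2 3 4 5 6 7 8  
              ┃0  [L]                
              ┃    │                 
              ┃1   ·   · ─ ·         
              ┃                      
              ┃2   R       C         
              ┗━━━━━━━━━━━━━━━━━━━━━━
                          ┃          
                          ┃         .
                          ┃       *.*
                          ┗━━━━━━━━━━


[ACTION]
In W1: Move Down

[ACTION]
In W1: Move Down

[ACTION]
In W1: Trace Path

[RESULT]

                                     
                                     
                                     
                                     
                                     
              ┏━━━━━━━━━━━━━━━━━━━━━━
              ┃ CircuitBoard         
              ┠──────────────────────
              ┃   0 1 2 3 4 5 6 7 8  
              ┃0   L                 
              ┃    │                 
              ┃1   ·   · ─ ·         
              ┃                      
              ┃2  [R]      C         
              ┗━━━━━━━━━━━━━━━━━━━━━━
                          ┃          
                          ┃         .
                          ┃       *.*
                          ┗━━━━━━━━━━


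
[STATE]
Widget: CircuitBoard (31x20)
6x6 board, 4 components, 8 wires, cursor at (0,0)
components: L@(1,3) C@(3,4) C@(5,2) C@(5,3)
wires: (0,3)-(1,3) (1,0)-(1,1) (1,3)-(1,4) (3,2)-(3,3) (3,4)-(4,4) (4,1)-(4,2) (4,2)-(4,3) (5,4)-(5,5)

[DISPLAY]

   0 1 2 3 4 5                 
0  [.]          ·              
                │              
1   · ─ ·       L ─ ·          
                               
2                              
                               
3           · ─ ·   C          
                    │          
4       · ─ · ─ ·   ·          
                               
5           C   C   · ─ ·      
Cursor: (0,0)                  
                               
                               
                               
                               
                               
                               
                               


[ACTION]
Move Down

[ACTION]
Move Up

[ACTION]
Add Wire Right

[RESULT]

   0 1 2 3 4 5                 
0  [.]─ ·       ·              
                │              
1   · ─ ·       L ─ ·          
                               
2                              
                               
3           · ─ ·   C          
                    │          
4       · ─ · ─ ·   ·          
                               
5           C   C   · ─ ·      
Cursor: (0,0)                  
                               
                               
                               
                               
                               
                               
                               


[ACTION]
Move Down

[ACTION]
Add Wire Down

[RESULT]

   0 1 2 3 4 5                 
0   · ─ ·       ·              
                │              
1  [.]─ ·       L ─ ·          
    │                          
2   ·                          
                               
3           · ─ ·   C          
                    │          
4       · ─ · ─ ·   ·          
                               
5           C   C   · ─ ·      
Cursor: (1,0)                  
                               
                               
                               
                               
                               
                               
                               


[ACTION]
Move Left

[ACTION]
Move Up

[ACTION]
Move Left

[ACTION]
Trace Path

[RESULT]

   0 1 2 3 4 5                 
0  [.]─ ·       ·              
                │              
1   · ─ ·       L ─ ·          
    │                          
2   ·                          
                               
3           · ─ ·   C          
                    │          
4       · ─ · ─ ·   ·          
                               
5           C   C   · ─ ·      
Cursor: (0,0)  Trace: Path with
                               
                               
                               
                               
                               
                               
                               


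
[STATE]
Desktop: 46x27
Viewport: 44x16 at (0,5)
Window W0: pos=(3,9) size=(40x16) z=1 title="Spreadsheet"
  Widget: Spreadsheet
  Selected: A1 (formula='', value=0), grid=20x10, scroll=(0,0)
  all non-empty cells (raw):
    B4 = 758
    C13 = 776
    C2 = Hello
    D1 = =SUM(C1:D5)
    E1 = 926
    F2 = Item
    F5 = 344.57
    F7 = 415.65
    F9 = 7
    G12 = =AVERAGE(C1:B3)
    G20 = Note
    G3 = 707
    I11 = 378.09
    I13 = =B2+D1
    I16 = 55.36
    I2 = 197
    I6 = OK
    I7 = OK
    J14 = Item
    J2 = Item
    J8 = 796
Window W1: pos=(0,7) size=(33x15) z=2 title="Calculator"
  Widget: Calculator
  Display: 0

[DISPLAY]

                                            
                                            
┏━━━━━━━━━━━━━━━━━━━━━━━━━━━━━━━┓           
┃ Calculator                    ┃           
┠───────────────────────────────┨━━━━━━━━━┓ 
┃                              0┃         ┃ 
┃┌───┬───┬───┬───┐              ┃─────────┨ 
┃│ 7 │ 8 │ 9 │ ÷ │              ┃         ┃ 
┃├───┼───┼───┼───┤              ┃  D      ┃ 
┃│ 4 │ 5 │ 6 │ × │              ┃---------┃ 
┃├───┼───┼───┼───┤              ┃CIRC!    ┃ 
┃│ 1 │ 2 │ 3 │ - │              ┃      0  ┃ 
┃├───┼───┼───┼───┤              ┃      0  ┃ 
┃│ 0 │ . │ = │ + │              ┃      0  ┃ 
┃├───┼───┼───┼───┤              ┃      0  ┃ 
┃│ C │ MC│ MR│ M+│              ┃      0  ┃ 


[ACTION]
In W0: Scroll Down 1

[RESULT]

                                            
                                            
┏━━━━━━━━━━━━━━━━━━━━━━━━━━━━━━━┓           
┃ Calculator                    ┃           
┠───────────────────────────────┨━━━━━━━━━┓ 
┃                              0┃         ┃ 
┃┌───┬───┬───┬───┐              ┃─────────┨ 
┃│ 7 │ 8 │ 9 │ ÷ │              ┃         ┃ 
┃├───┼───┼───┼───┤              ┃  D      ┃ 
┃│ 4 │ 5 │ 6 │ × │              ┃---------┃ 
┃├───┼───┼───┼───┤              ┃      0  ┃ 
┃│ 1 │ 2 │ 3 │ - │              ┃      0  ┃ 
┃├───┼───┼───┼───┤              ┃      0  ┃ 
┃│ 0 │ . │ = │ + │              ┃      0  ┃ 
┃├───┼───┼───┼───┤              ┃      0  ┃ 
┃│ C │ MC│ MR│ M+│              ┃      0  ┃ 


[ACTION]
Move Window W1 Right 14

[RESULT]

                                            
                                            
             ┏━━━━━━━━━━━━━━━━━━━━━━━━━━━━━━
             ┃ Calculator                   
   ┏━━━━━━━━━┠──────────────────────────────
   ┃ Spreadsh┃                              
   ┠─────────┃┌───┬───┬───┬───┐             
   ┃A1:      ┃│ 7 │ 8 │ 9 │ ÷ │             
   ┃       A ┃├───┼───┼───┼───┤             
   ┃---------┃│ 4 │ 5 │ 6 │ × │             
   ┃  2      ┃├───┼───┼───┼───┤             
   ┃  3      ┃│ 1 │ 2 │ 3 │ - │             
   ┃  4      ┃├───┼───┼───┼───┤             
   ┃  5      ┃│ 0 │ . │ = │ + │             
   ┃  6      ┃├───┼───┼───┼───┤             
   ┃  7      ┃│ C │ MC│ MR│ M+│             


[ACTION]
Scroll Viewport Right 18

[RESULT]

                                            
                                            
           ┏━━━━━━━━━━━━━━━━━━━━━━━━━━━━━━━┓
           ┃ Calculator                    ┃
 ┏━━━━━━━━━┠───────────────────────────────┨
 ┃ Spreadsh┃                              0┃
 ┠─────────┃┌───┬───┬───┬───┐              ┃
 ┃A1:      ┃│ 7 │ 8 │ 9 │ ÷ │              ┃
 ┃       A ┃├───┼───┼───┼───┤              ┃
 ┃---------┃│ 4 │ 5 │ 6 │ × │              ┃
 ┃  2      ┃├───┼───┼───┼───┤              ┃
 ┃  3      ┃│ 1 │ 2 │ 3 │ - │              ┃
 ┃  4      ┃├───┼───┼───┼───┤              ┃
 ┃  5      ┃│ 0 │ . │ = │ + │              ┃
 ┃  6      ┃├───┼───┼───┼───┤              ┃
 ┃  7      ┃│ C │ MC│ MR│ M+│              ┃


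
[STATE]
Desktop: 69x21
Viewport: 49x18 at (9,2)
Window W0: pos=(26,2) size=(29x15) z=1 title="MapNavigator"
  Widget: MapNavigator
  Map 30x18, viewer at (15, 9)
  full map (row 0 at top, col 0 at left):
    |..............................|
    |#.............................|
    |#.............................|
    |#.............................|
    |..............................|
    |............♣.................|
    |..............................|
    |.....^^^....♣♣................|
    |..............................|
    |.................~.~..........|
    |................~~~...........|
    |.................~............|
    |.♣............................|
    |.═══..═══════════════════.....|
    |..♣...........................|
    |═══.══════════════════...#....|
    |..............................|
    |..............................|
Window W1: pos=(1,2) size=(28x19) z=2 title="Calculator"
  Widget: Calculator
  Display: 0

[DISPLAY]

━━━━━━━━━━━━━━━━━━━┓━━━━━━━━━━━━━━━━━━━━━━━━━┓   
ator               ┃apNavigator              ┃   
───────────────────┨─────────────────────────┨   
                  0┃.........................┃   
─┬───┬───┐         ┃........♣................┃   
 │ 9 │ ÷ │         ┃.........................┃   
─┼───┼───┤         ┃.^^^....♣♣...............┃   
 │ 6 │ × │         ┃.........................┃   
─┼───┼───┤         ┃...........@.~.~.........┃   
 │ 3 │ - │         ┃............~~~..........┃   
─┼───┼───┤         ┃.............~...........┃   
 │ = │ + │         ┃.........................┃   
─┼───┼───┤         ┃..═══════════════════....┃   
C│ MR│ M+│         ┃.........................┃   
─┴───┴───┘         ┃━━━━━━━━━━━━━━━━━━━━━━━━━┛   
                   ┃                             
                   ┃                             
                   ┃                             


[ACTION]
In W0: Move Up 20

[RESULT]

━━━━━━━━━━━━━━━━━━━┓━━━━━━━━━━━━━━━━━━━━━━━━━┓   
ator               ┃apNavigator              ┃   
───────────────────┨─────────────────────────┨   
                  0┃                         ┃   
─┬───┬───┐         ┃                         ┃   
 │ 9 │ ÷ │         ┃                         ┃   
─┼───┼───┤         ┃                         ┃   
 │ 6 │ × │         ┃                         ┃   
─┼───┼───┤         ┃...........@.............┃   
 │ 3 │ - │         ┃.........................┃   
─┼───┼───┤         ┃.........................┃   
 │ = │ + │         ┃.........................┃   
─┼───┼───┤         ┃.........................┃   
C│ MR│ M+│         ┃........♣................┃   
─┴───┴───┘         ┃━━━━━━━━━━━━━━━━━━━━━━━━━┛   
                   ┃                             
                   ┃                             
                   ┃                             


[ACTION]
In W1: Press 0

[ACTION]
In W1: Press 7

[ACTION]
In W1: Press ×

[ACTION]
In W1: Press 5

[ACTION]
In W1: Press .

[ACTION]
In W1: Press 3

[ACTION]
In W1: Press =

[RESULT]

━━━━━━━━━━━━━━━━━━━┓━━━━━━━━━━━━━━━━━━━━━━━━━┓   
ator               ┃apNavigator              ┃   
───────────────────┨─────────────────────────┨   
               37.1┃                         ┃   
─┬───┬───┐         ┃                         ┃   
 │ 9 │ ÷ │         ┃                         ┃   
─┼───┼───┤         ┃                         ┃   
 │ 6 │ × │         ┃                         ┃   
─┼───┼───┤         ┃...........@.............┃   
 │ 3 │ - │         ┃.........................┃   
─┼───┼───┤         ┃.........................┃   
 │ = │ + │         ┃.........................┃   
─┼───┼───┤         ┃.........................┃   
C│ MR│ M+│         ┃........♣................┃   
─┴───┴───┘         ┃━━━━━━━━━━━━━━━━━━━━━━━━━┛   
                   ┃                             
                   ┃                             
                   ┃                             
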